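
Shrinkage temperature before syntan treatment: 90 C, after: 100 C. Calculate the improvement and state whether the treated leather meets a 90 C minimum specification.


Improvement = 10 C
Meets 90 C spec: Yes


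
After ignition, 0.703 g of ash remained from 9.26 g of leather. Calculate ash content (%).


Ash% = 0.703 / 9.26 x 100
Ash% = 7.59%


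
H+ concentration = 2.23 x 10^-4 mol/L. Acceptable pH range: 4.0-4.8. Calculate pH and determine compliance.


pH = -log10(2.23 x 10^-4) = 3.65
Range: 4.0 to 4.8
Compliant: No


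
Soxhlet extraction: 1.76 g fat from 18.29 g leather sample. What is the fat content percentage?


9.6%

Fat content = 1.76 / 18.29 x 100
Fat = 9.6%


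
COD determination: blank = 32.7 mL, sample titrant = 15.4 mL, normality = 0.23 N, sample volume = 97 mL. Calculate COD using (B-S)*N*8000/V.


328.2 mg/L


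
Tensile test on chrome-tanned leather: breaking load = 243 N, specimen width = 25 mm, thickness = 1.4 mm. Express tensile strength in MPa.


Cross-section = 25 x 1.4 = 35.0 mm^2
TS = 243 / 35.0 = 6.94 MPa
(1 N/mm^2 = 1 MPa)


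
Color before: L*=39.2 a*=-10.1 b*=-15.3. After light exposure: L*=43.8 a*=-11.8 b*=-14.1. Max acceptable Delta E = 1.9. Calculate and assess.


Delta E = 5.05
Passes: No

dL = 4.6, da = -1.7, db = 1.2
dE = sqrt((4.6)^2 + (-1.7)^2 + (1.2)^2) = 5.05
Max = 1.9
Passes: No


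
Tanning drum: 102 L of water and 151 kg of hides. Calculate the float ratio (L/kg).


Float ratio = water / hide weight
Ratio = 102 / 151 = 0.7


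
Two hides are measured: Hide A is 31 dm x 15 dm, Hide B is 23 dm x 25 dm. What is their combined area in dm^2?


Hide A area = 31 x 15 = 465 dm^2
Hide B area = 23 x 25 = 575 dm^2
Total = 465 + 575 = 1040 dm^2


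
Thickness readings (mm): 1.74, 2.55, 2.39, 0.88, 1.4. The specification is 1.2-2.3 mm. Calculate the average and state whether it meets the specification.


Sum = 8.96
Average = 8.96 / 5 = 1.79 mm
Specification range: 1.2 to 2.3 mm
Within spec: Yes


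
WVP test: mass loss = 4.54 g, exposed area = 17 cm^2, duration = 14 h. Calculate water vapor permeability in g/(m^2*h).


190.76 g/(m^2*h)


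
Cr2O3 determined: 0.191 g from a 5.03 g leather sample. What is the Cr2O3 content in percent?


3.80%

Cr2O3% = 0.191 / 5.03 x 100
Cr2O3% = 3.80%


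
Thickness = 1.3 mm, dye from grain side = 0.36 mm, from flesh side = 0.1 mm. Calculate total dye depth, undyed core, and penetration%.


Total dyed = 0.36 + 0.1 = 0.46 mm
Undyed core = 1.3 - 0.46 = 0.84 mm
Penetration = 0.46 / 1.3 x 100 = 35.4%


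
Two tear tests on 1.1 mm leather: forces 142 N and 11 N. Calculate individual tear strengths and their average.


Tear 1 = 129.1 N/mm
Tear 2 = 10.0 N/mm
Average = 69.6 N/mm

Tear 1 = 142 / 1.1 = 129.1 N/mm
Tear 2 = 11 / 1.1 = 10.0 N/mm
Average = (129.1 + 10.0) / 2 = 69.6 N/mm


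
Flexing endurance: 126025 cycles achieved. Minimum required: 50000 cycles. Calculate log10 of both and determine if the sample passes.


log10(126025) = 5.10
log10(50000) = 4.70
Passes: Yes


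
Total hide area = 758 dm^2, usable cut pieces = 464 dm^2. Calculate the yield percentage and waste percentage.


Yield = 464 / 758 x 100 = 61.2%
Waste = 758 - 464 = 294 dm^2
Waste% = 100 - 61.2 = 38.8%


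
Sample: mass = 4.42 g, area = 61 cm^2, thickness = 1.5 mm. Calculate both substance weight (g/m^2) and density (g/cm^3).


Substance weight = 724.6 g/m^2
Density = 0.483 g/cm^3


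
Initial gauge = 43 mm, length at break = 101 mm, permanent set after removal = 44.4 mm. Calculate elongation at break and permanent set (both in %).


Elongation at break = (101 - 43) / 43 x 100 = 134.9%
Permanent set = (44.4 - 43) / 43 x 100 = 3.3%


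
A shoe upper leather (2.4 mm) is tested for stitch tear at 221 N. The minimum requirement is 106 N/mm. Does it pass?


STS = 92.1 N/mm
Passes: No


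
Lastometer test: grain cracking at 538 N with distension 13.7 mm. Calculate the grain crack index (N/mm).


Grain crack index = force / distension
Index = 538 / 13.7 = 39.3 N/mm


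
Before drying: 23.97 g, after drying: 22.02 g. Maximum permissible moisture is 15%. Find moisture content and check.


MC = (23.97 - 22.02) / 23.97 x 100 = 8.1%
Maximum: 15%
Acceptable: Yes


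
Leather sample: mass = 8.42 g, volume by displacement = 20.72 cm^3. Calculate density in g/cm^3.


Density = mass / volume
Density = 8.42 / 20.72 = 0.406 g/cm^3


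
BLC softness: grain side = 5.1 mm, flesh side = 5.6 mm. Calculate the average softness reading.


Average = (5.1 + 5.6) / 2
Average = 5.35 mm


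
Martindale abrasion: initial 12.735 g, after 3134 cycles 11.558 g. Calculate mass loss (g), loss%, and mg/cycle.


Loss = 12.735 - 11.558 = 1.177 g
Loss% = 1.177 / 12.735 x 100 = 9.24%
Rate = 1.177 / 3134 x 1000 = 0.376 mg/cycle


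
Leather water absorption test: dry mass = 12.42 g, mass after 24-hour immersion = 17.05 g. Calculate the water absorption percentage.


Water absorbed = 17.05 - 12.42 = 4.63 g
WA% = 4.63 / 12.42 x 100 = 37.3%


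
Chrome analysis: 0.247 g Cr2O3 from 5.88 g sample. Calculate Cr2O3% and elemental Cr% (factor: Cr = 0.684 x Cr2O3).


Cr2O3 = 4.20%
Cr = 2.87%

Cr2O3% = 0.247 / 5.88 x 100 = 4.20%
Cr% = 4.20 x 0.684 = 2.87%


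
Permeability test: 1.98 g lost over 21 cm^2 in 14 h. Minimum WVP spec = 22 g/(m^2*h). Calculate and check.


WVP = 1.98 / (21 x 14) x 10000 = 67.35 g/(m^2*h)
Minimum: 22 g/(m^2*h)
Meets spec: Yes


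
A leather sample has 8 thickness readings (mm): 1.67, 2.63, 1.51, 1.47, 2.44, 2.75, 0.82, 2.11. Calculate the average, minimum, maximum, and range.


Sum = 15.40
Average = 15.40 / 8 = 1.93 mm
Minimum = 0.82 mm
Maximum = 2.75 mm
Range = 2.75 - 0.82 = 1.93 mm


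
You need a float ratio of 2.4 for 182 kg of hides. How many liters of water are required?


Water = hide weight x target ratio
Water = 182 x 2.4 = 436.8 L


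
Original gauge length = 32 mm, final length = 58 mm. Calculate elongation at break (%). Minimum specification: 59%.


Elongation = 81.3%
Meets spec: Yes


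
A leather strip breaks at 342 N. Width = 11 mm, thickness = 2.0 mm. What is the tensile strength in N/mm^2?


15.55 N/mm^2

Cross-sectional area = 11 x 2.0 = 22.0 mm^2
Tensile strength = 342 / 22.0 = 15.55 N/mm^2


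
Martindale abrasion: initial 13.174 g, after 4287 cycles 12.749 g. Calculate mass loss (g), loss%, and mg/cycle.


Mass loss = 0.425 g
Loss = 3.23%
Rate = 0.099 mg/cycle

Loss = 13.174 - 12.749 = 0.425 g
Loss% = 0.425 / 13.174 x 100 = 3.23%
Rate = 0.425 / 4287 x 1000 = 0.099 mg/cycle


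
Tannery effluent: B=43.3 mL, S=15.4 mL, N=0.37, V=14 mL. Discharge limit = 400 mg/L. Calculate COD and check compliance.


COD = 5898.9 mg/L
Compliant: No

COD = (43.3 - 15.4) x 0.37 x 8000 / 14 = 5898.9 mg/L
Limit: 400 mg/L
Compliant: No


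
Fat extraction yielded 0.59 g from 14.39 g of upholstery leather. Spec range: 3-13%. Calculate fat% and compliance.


Fat% = 0.59 / 14.39 x 100 = 4.1%
Spec range: 3-13%
Compliant: Yes


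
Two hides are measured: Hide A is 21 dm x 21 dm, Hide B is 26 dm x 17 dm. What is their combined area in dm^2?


883 dm^2


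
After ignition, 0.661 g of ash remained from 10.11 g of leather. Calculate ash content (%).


6.54%

Ash% = 0.661 / 10.11 x 100
Ash% = 6.54%


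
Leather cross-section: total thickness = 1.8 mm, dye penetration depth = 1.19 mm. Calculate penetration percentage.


Penetration% = 1.19 / 1.8 x 100
Penetration = 66.1%


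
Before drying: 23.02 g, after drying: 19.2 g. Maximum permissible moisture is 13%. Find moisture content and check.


Moisture content = 16.6%
Acceptable: No


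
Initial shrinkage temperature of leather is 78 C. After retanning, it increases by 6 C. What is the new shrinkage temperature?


New Ts = 78 + 6 = 84 C


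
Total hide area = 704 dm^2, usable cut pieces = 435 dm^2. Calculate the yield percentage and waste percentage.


Yield = 61.8%
Waste = 38.2%


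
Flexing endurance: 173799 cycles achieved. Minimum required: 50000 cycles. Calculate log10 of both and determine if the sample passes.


Achieved: log10 = 5.24
Required: log10 = 4.70
Passes: Yes


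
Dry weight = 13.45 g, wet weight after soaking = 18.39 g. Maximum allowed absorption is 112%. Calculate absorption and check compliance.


WA = (18.39 - 13.45) / 13.45 x 100 = 36.7%
Maximum allowed: 112%
Compliant: Yes


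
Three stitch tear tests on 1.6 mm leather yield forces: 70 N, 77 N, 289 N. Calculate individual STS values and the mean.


STS1 = 70 / 1.6 = 43.8 N/mm
STS2 = 77 / 1.6 = 48.1 N/mm
STS3 = 289 / 1.6 = 180.6 N/mm
Mean = (43.8 + 48.1 + 180.6) / 3 = 90.8 N/mm


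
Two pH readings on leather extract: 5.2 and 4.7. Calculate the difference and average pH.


Difference = |5.2 - 4.7| = 0.5
Average = (5.2 + 4.7) / 2 = 4.95


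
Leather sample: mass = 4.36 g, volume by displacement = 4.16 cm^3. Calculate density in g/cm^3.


Density = mass / volume
Density = 4.36 / 4.16 = 1.048 g/cm^3


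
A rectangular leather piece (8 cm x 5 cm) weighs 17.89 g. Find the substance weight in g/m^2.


4472.5 g/m^2


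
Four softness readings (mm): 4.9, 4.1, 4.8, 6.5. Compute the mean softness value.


Sum = 4.9 + 4.1 + 4.8 + 6.5
Mean = 20.3 / 4 = 5.08 mm


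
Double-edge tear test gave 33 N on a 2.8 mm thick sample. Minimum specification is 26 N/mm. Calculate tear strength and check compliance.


Tear strength = 11.8 N/mm
Compliant: No


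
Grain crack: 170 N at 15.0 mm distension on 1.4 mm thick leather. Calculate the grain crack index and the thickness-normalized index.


Crack index = 170 / 15.0 = 11.3 N/mm
Normalized = 11.3 / 1.4 = 8.1 N/mm per mm


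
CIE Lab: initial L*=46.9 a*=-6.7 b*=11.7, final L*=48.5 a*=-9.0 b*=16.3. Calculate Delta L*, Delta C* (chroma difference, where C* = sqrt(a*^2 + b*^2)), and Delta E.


Delta L* = 48.5 - 46.9 = 1.6
C1* = sqrt((-6.7)^2 + (11.7)^2) = 13.483
C2* = sqrt((-9.0)^2 + (16.3)^2) = 18.620
Delta C* = 18.620 - 13.483 = 5.14
Delta E = sqrt((1.6)^2 + (-2.3)^2 + (4.6)^2) = 5.39


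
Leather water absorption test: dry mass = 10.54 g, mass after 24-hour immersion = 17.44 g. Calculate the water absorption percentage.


65.5%

Water absorbed = 17.44 - 10.54 = 6.90 g
WA% = 6.90 / 10.54 x 100 = 65.5%


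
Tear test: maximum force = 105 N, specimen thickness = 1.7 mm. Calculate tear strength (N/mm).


Tear strength = force / thickness
Tear = 105 / 1.7 = 61.8 N/mm


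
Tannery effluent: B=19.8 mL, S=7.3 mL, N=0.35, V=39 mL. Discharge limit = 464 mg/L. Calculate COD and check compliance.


COD = 897.4 mg/L
Compliant: No


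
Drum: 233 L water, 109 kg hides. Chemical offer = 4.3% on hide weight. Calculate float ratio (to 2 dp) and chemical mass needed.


Float ratio = 233 / 109 = 2.14
Chemical = 109 x 4.3 / 100 = 4.687 kg


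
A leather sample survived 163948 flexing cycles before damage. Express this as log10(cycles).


log10(163948) = 5.21


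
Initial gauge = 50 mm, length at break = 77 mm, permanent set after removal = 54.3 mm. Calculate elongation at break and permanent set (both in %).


Elongation at break = 54.0%
Permanent set = 8.6%


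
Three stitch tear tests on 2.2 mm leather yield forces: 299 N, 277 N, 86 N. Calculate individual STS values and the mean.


STS1 = 135.9 N/mm
STS2 = 125.9 N/mm
STS3 = 39.1 N/mm
Mean = 100.3 N/mm

STS1 = 299 / 2.2 = 135.9 N/mm
STS2 = 277 / 2.2 = 125.9 N/mm
STS3 = 86 / 2.2 = 39.1 N/mm
Mean = (135.9 + 125.9 + 39.1) / 3 = 100.3 N/mm


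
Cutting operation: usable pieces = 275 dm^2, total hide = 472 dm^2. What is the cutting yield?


58.3%

Yield = usable / total x 100
Yield = 275 / 472 x 100 = 58.3%


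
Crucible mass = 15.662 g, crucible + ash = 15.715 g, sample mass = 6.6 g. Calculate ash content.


Ash mass = 0.053 g
Ash content = 0.80%


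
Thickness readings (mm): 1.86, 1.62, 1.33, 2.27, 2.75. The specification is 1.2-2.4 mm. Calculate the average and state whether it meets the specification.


Sum = 9.83
Average = 9.83 / 5 = 1.97 mm
Specification range: 1.2 to 2.4 mm
Within spec: Yes


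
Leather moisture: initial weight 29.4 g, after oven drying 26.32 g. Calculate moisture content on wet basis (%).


10.5%


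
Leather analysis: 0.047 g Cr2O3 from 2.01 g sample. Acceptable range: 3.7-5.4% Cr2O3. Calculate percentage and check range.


Cr2O3% = 0.047 / 2.01 x 100 = 2.34%
Acceptable range: 3.7 to 5.4%
Within range: No


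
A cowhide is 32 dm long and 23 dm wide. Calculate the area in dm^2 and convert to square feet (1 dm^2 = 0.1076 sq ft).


Area = 32 x 23 = 736 dm^2
Conversion: 736 x 0.1076 = 79.19 sq ft


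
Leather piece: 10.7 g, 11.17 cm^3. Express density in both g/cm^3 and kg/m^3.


0.958 g/cm^3
958 kg/m^3

Density = 10.7 / 11.17 = 0.958 g/cm^3
Convert: 0.958 x 1000 = 958 kg/m^3


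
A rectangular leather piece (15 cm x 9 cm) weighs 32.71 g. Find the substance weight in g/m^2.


Area = 15 x 9 = 135 cm^2
SW = 32.71 / 135 x 10000 = 2423.0 g/m^2


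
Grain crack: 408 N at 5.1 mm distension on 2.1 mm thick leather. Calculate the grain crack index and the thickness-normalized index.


Crack index = 80.0 N/mm
Normalized index = 38.1 N/mm per mm


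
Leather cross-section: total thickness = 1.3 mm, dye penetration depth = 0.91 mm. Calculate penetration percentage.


70.0%


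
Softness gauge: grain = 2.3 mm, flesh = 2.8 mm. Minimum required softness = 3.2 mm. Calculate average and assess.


Average = (2.3 + 2.8) / 2 = 2.55 mm
Minimum = 3.2 mm
Meets requirement: No


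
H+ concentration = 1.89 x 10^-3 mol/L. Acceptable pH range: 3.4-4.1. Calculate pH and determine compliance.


pH = -log10(1.89 x 10^-3) = 2.72
Range: 3.4 to 4.1
Compliant: No


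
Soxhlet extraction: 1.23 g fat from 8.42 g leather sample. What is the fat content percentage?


Fat content = 1.23 / 8.42 x 100
Fat = 14.6%


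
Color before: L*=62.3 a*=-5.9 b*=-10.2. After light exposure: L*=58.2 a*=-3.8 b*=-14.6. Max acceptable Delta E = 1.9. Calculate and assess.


dL = -4.1, da = 2.1, db = -4.4
dE = sqrt((-4.1)^2 + (2.1)^2 + (-4.4)^2) = 6.37
Max = 1.9
Passes: No


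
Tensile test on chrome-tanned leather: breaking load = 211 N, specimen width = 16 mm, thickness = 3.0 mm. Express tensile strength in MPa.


Cross-section = 16 x 3.0 = 48.0 mm^2
TS = 211 / 48.0 = 4.40 MPa
(1 N/mm^2 = 1 MPa)


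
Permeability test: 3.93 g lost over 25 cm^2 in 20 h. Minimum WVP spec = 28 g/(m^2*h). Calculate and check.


WVP = 78.60 g/(m^2*h)
Meets specification: Yes

WVP = 3.93 / (25 x 20) x 10000 = 78.60 g/(m^2*h)
Minimum: 28 g/(m^2*h)
Meets spec: Yes


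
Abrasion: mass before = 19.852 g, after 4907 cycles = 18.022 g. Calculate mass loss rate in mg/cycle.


Mass loss = 19.852 - 18.022 = 1.830 g
Rate = 1.830 / 4907 x 1000 = 0.373 mg/cycle


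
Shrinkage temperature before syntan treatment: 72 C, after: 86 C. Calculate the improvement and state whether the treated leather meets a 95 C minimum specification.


Improvement = 86 - 72 = 14 C
Spec check: 86 C >= 95 C? No


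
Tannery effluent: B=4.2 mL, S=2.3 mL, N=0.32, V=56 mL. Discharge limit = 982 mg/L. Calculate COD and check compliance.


COD = 86.9 mg/L
Compliant: Yes


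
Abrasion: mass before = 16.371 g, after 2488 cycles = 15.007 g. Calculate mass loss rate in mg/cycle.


0.548 mg/cycle


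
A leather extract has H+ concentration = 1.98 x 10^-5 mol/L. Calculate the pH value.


pH = 4.70

pH = -log10[H+]
pH = -log10(1.98 x 10^-5) = 4.70


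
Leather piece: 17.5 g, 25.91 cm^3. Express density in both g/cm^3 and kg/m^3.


0.675 g/cm^3
675 kg/m^3


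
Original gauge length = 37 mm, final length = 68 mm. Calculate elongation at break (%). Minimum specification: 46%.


Extension = 68 - 37 = 31 mm
Elongation = 31 / 37 x 100 = 83.8%
Minimum required: 46%
Meets specification: Yes


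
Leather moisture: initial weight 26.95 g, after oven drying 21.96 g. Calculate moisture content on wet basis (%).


Moisture = 26.95 - 21.96 = 4.99 g
MC = 4.99 / 26.95 x 100 = 18.5%


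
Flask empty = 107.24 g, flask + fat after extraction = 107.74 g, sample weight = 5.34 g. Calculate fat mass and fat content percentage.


Fat mass = 0.50 g
Fat content = 9.4%


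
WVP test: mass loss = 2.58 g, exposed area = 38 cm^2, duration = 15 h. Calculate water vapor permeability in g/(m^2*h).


WVP = mass_loss / (area x time) x 10000
WVP = 2.58 / (38 x 15) x 10000
WVP = 2.58 / 570 x 10000 = 45.26 g/(m^2*h)


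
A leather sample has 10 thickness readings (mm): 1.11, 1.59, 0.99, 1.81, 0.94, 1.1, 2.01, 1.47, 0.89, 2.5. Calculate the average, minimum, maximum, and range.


Sum = 14.41
Average = 14.41 / 10 = 1.44 mm
Minimum = 0.89 mm
Maximum = 2.5 mm
Range = 2.5 - 0.89 = 1.61 mm


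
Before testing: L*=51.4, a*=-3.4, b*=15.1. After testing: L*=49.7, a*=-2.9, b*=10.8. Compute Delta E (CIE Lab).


dL = 49.7 - 51.4 = -1.7
da = -2.9 - (-3.4) = 0.5
db = 10.8 - 15.1 = -4.3
dE = sqrt((-1.7)^2 + (0.5)^2 + (-4.3)^2) = 4.65


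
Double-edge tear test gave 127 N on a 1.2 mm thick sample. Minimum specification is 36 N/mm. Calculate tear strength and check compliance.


Tear strength = 105.8 N/mm
Compliant: Yes

Tear strength = 127 / 1.2 = 105.8 N/mm
Required minimum = 36 N/mm
Compliant: Yes


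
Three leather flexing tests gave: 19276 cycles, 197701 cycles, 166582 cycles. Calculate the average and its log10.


Average = 127853 cycles
log10 = 5.11


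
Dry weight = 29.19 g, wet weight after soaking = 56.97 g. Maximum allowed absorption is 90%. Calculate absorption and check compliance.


Absorption = 95.2%
Compliant: No


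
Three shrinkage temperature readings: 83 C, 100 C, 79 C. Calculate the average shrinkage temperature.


87.3 C


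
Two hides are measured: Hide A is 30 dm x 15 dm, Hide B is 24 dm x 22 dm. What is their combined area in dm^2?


978 dm^2

Hide A area = 30 x 15 = 450 dm^2
Hide B area = 24 x 22 = 528 dm^2
Total = 450 + 528 = 978 dm^2


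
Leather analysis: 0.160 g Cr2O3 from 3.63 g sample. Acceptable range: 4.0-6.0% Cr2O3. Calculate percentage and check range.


Cr2O3 = 4.41%
Within range: Yes

Cr2O3% = 0.160 / 3.63 x 100 = 4.41%
Acceptable range: 4.0 to 6.0%
Within range: Yes


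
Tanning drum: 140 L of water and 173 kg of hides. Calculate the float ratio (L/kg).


Float ratio = water / hide weight
Ratio = 140 / 173 = 0.8


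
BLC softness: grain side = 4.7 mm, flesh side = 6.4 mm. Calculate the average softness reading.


Average = (4.7 + 6.4) / 2
Average = 5.55 mm


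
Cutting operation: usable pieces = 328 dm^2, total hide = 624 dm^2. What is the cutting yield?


Yield = usable / total x 100
Yield = 328 / 624 x 100 = 52.6%


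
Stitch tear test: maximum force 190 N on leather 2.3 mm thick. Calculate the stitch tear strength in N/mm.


82.6 N/mm


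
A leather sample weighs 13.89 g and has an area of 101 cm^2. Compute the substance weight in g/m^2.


Substance weight = mass / area x 10000
SW = 13.89 / 101 x 10000
SW = 1375.2 g/m^2


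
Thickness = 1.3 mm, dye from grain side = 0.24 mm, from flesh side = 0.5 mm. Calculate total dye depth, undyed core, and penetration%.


Total dyed = 0.24 + 0.5 = 0.74 mm
Undyed core = 1.3 - 0.74 = 0.56 mm
Penetration = 0.74 / 1.3 x 100 = 56.9%


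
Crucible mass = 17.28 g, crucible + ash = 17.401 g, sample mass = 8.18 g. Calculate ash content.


Ash mass = 0.121 g
Ash content = 1.48%

Ash mass = 17.401 - 17.28 = 0.121 g
Ash% = 0.121 / 8.18 x 100 = 1.48%


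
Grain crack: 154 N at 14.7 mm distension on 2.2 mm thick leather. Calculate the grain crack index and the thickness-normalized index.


Crack index = 154 / 14.7 = 10.5 N/mm
Normalized = 10.5 / 2.2 = 4.8 N/mm per mm


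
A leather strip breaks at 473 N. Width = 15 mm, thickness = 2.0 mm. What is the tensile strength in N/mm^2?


Cross-sectional area = 15 x 2.0 = 30.0 mm^2
Tensile strength = 473 / 30.0 = 15.77 N/mm^2


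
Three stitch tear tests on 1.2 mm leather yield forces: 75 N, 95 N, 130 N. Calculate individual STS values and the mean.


STS1 = 62.5 N/mm
STS2 = 79.2 N/mm
STS3 = 108.3 N/mm
Mean = 83.3 N/mm

STS1 = 75 / 1.2 = 62.5 N/mm
STS2 = 95 / 1.2 = 79.2 N/mm
STS3 = 130 / 1.2 = 108.3 N/mm
Mean = (62.5 + 79.2 + 108.3) / 3 = 83.3 N/mm


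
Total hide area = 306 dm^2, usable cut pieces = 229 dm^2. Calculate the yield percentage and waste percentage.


Yield = 229 / 306 x 100 = 74.8%
Waste = 306 - 229 = 77 dm^2
Waste% = 100 - 74.8 = 25.2%


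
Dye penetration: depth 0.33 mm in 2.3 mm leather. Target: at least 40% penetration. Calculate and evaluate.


Penetration = 14.3%
Meets target: No

Penetration = 0.33 / 2.3 x 100 = 14.3%
Target: 40%
Meets target: No


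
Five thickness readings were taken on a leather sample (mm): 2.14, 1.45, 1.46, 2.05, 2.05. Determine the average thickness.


1.83 mm

Sum = 2.14 + 1.45 + 1.46 + 2.05 + 2.05 = 9.15
Average = 9.15 / 5 = 1.83 mm


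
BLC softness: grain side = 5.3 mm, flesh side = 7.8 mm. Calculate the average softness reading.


Average = (5.3 + 7.8) / 2
Average = 6.55 mm


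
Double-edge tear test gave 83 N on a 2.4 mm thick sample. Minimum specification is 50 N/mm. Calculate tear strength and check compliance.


Tear strength = 83 / 2.4 = 34.6 N/mm
Required minimum = 50 N/mm
Compliant: No


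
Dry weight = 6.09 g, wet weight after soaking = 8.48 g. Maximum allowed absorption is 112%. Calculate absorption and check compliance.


Absorption = 39.2%
Compliant: Yes


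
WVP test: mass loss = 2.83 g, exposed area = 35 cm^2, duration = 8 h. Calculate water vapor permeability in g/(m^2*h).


101.07 g/(m^2*h)

WVP = mass_loss / (area x time) x 10000
WVP = 2.83 / (35 x 8) x 10000
WVP = 2.83 / 280 x 10000 = 101.07 g/(m^2*h)


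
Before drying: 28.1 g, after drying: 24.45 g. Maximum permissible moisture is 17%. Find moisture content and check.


MC = (28.1 - 24.45) / 28.1 x 100 = 13.0%
Maximum: 17%
Acceptable: Yes


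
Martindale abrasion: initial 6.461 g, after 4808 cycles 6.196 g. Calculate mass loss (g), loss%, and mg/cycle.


Loss = 6.461 - 6.196 = 0.265 g
Loss% = 0.265 / 6.461 x 100 = 4.10%
Rate = 0.265 / 4808 x 1000 = 0.055 mg/cycle


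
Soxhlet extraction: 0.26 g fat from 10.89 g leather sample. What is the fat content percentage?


Fat content = 0.26 / 10.89 x 100
Fat = 2.4%


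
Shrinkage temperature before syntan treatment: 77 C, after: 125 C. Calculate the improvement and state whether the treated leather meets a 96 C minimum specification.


Improvement = 48 C
Meets 96 C spec: Yes

Improvement = 125 - 77 = 48 C
Spec check: 125 C >= 96 C? Yes


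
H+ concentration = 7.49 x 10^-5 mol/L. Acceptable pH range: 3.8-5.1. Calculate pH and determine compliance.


pH = 4.13
Compliant: Yes

pH = -log10(7.49 x 10^-5) = 4.13
Range: 3.8 to 5.1
Compliant: Yes


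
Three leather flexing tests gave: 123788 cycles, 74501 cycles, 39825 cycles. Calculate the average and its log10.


Average = 79371 cycles
log10 = 4.90

Average = (123788 + 74501 + 39825) / 3 = 79371 cycles
log10(79371) = 4.90


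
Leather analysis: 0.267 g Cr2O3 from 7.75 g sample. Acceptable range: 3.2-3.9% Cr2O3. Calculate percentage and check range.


Cr2O3% = 0.267 / 7.75 x 100 = 3.45%
Acceptable range: 3.2 to 3.9%
Within range: Yes


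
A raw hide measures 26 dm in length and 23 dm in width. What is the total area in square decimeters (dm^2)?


Area = length x width
Area = 26 x 23 = 598 dm^2


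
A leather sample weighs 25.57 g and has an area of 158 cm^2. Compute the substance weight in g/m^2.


1618.4 g/m^2


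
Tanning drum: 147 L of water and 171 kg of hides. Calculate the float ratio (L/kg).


Float ratio = water / hide weight
Ratio = 147 / 171 = 0.9


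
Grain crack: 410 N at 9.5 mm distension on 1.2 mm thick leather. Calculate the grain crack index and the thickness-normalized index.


Crack index = 43.2 N/mm
Normalized index = 36.0 N/mm per mm

Crack index = 410 / 9.5 = 43.2 N/mm
Normalized = 43.2 / 1.2 = 36.0 N/mm per mm


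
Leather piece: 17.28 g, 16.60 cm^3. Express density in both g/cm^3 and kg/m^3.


1.041 g/cm^3
1041 kg/m^3

Density = 17.28 / 16.60 = 1.041 g/cm^3
Convert: 1.041 x 1000 = 1041 kg/m^3


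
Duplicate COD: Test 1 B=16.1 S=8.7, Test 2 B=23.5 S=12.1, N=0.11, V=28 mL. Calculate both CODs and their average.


COD1 = (16.1 - 8.7) x 0.11 x 8000 / 28 = 232.6 mg/L
COD2 = (23.5 - 12.1) x 0.11 x 8000 / 28 = 358.3 mg/L
Average = (232.6 + 358.3) / 2 = 295.5 mg/L


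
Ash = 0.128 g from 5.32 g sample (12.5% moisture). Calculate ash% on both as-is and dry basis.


As-is ash% = 0.128 / 5.32 x 100 = 2.41%
Dry mass = 5.32 x (100 - 12.5) / 100 = 4.655 g
Dry-basis ash% = 0.128 / 4.655 x 100 = 2.75%


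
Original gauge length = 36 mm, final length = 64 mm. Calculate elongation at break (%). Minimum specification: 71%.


Extension = 64 - 36 = 28 mm
Elongation = 28 / 36 x 100 = 77.8%
Minimum required: 71%
Meets specification: Yes


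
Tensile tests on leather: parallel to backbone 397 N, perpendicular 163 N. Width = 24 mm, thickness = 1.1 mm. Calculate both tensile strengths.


Area = 24 x 1.1 = 26.4 mm^2
TS (parallel) = 397 / 26.4 = 15.04 N/mm^2
TS (perpendicular) = 163 / 26.4 = 6.17 N/mm^2


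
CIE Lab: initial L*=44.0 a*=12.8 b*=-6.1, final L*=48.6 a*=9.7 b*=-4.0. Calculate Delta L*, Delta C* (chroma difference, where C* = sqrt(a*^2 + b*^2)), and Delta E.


Delta L* = 48.6 - 44.0 = 4.6
C1* = sqrt((12.8)^2 + (-6.1)^2) = 14.179
C2* = sqrt((9.7)^2 + (-4.0)^2) = 10.492
Delta C* = 10.492 - 14.179 = -3.69
Delta E = sqrt((4.6)^2 + (-3.1)^2 + (2.1)^2) = 5.93


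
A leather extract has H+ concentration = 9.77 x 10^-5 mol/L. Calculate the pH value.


pH = 4.01


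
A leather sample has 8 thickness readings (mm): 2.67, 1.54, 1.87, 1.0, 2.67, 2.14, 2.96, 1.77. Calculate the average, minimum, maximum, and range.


Sum = 16.62
Average = 16.62 / 8 = 2.08 mm
Minimum = 1.0 mm
Maximum = 2.96 mm
Range = 2.96 - 1.0 = 1.96 mm


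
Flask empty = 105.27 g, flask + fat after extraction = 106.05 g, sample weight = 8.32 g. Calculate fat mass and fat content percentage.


Fat mass = 0.78 g
Fat content = 9.4%

Fat mass = 106.05 - 105.27 = 0.78 g
Fat% = 0.78 / 8.32 x 100 = 9.4%


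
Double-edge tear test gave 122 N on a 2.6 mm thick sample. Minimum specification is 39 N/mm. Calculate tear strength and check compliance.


Tear strength = 46.9 N/mm
Compliant: Yes

Tear strength = 122 / 2.6 = 46.9 N/mm
Required minimum = 39 N/mm
Compliant: Yes


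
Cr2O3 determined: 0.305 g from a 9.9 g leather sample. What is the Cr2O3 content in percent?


3.08%

Cr2O3% = 0.305 / 9.9 x 100
Cr2O3% = 3.08%


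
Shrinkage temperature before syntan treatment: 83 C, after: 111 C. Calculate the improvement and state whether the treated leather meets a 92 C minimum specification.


Improvement = 111 - 83 = 28 C
Spec check: 111 C >= 92 C? Yes


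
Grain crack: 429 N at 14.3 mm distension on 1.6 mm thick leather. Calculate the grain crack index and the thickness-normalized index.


Crack index = 30.0 N/mm
Normalized index = 18.8 N/mm per mm

Crack index = 429 / 14.3 = 30.0 N/mm
Normalized = 30.0 / 1.6 = 18.8 N/mm per mm


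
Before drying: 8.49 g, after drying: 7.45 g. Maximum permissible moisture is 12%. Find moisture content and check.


MC = (8.49 - 7.45) / 8.49 x 100 = 12.2%
Maximum: 12%
Acceptable: No


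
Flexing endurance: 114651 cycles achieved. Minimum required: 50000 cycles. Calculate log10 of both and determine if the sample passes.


Achieved: log10 = 5.06
Required: log10 = 4.70
Passes: Yes

log10(114651) = 5.06
log10(50000) = 4.70
Passes: Yes


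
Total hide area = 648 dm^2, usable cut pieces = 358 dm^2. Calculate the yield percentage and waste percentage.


Yield = 55.2%
Waste = 44.8%

Yield = 358 / 648 x 100 = 55.2%
Waste = 648 - 358 = 290 dm^2
Waste% = 100 - 55.2 = 44.8%


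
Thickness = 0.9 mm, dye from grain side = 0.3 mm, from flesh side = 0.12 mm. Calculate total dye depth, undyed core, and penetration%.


Total dyed = 0.3 + 0.12 = 0.42 mm
Undyed core = 0.9 - 0.42 = 0.48 mm
Penetration = 0.42 / 0.9 x 100 = 46.7%


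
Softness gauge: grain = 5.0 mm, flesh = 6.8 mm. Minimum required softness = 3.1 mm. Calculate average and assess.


Average = (5.0 + 6.8) / 2 = 5.90 mm
Minimum = 3.1 mm
Meets requirement: Yes


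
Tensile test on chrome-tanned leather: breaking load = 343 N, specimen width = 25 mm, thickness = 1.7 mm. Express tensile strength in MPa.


8.07 MPa

Cross-section = 25 x 1.7 = 42.5 mm^2
TS = 343 / 42.5 = 8.07 MPa
(1 N/mm^2 = 1 MPa)


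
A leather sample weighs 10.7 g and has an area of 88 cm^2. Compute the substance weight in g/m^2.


Substance weight = mass / area x 10000
SW = 10.7 / 88 x 10000
SW = 1215.9 g/m^2


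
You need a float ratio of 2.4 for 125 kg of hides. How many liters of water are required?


300.0 L


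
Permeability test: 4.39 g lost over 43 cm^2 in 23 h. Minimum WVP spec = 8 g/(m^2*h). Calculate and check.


WVP = 44.39 g/(m^2*h)
Meets specification: Yes


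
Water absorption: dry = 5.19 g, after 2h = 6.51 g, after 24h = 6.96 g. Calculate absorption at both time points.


2h absorption = 25.4%
24h absorption = 34.1%

WA (2h) = (6.51 - 5.19) / 5.19 x 100 = 25.4%
WA (24h) = (6.96 - 5.19) / 5.19 x 100 = 34.1%


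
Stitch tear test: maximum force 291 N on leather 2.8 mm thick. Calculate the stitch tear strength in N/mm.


Stitch tear strength = force / thickness
STS = 291 / 2.8 = 103.9 N/mm


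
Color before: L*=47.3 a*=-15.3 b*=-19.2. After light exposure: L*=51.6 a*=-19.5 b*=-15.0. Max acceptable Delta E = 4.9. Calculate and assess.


dL = 4.3, da = -4.2, db = 4.2
dE = sqrt((4.3)^2 + (-4.2)^2 + (4.2)^2) = 7.33
Max = 4.9
Passes: No


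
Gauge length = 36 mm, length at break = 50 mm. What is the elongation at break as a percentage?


Extension = 50 - 36 = 14 mm
Elongation = 14 / 36 x 100 = 38.9%


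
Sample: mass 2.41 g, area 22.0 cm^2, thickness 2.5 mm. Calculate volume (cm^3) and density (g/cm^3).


Thickness in cm = 2.5 / 10 = 0.25 cm
Volume = 22.0 x 0.25 = 5.500 cm^3
Density = 2.41 / 5.500 = 0.438 g/cm^3


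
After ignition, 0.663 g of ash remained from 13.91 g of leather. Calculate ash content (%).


Ash% = 0.663 / 13.91 x 100
Ash% = 4.77%


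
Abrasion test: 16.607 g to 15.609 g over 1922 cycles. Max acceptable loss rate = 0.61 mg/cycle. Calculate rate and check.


Loss = 16.607 - 15.609 = 0.998 g
Rate = 0.998 g / 1922 cycles x 1000 = 0.519 mg/cycle
Max = 0.61 mg/cycle
Passes: Yes


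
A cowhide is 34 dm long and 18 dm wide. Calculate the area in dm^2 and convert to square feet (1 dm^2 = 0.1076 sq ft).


Area = 34 x 18 = 612 dm^2
Conversion: 612 x 0.1076 = 65.85 sq ft


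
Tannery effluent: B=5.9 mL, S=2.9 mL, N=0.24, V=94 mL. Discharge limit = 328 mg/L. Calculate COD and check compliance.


COD = (5.9 - 2.9) x 0.24 x 8000 / 94 = 61.3 mg/L
Limit: 328 mg/L
Compliant: Yes


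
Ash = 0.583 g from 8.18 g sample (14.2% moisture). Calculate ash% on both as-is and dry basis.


As-is ash% = 0.583 / 8.18 x 100 = 7.13%
Dry mass = 8.18 x (100 - 14.2) / 100 = 7.01844 g
Dry-basis ash% = 0.583 / 7.01844 x 100 = 8.31%


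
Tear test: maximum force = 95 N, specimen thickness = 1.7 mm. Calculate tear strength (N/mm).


Tear strength = force / thickness
Tear = 95 / 1.7 = 55.9 N/mm


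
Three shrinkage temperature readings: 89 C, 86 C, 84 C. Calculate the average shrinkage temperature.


86.3 C

Average = (89 + 86 + 84) / 3
Average = 259 / 3 = 86.3 C


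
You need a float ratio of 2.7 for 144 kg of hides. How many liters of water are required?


Water = hide weight x target ratio
Water = 144 x 2.7 = 388.8 L


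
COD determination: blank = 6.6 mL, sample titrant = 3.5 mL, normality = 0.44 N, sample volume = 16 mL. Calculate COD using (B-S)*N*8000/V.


682.0 mg/L

COD = (6.6 - 3.5) x 0.44 x 8000 / 16
COD = 3.1 x 0.44 x 8000 / 16
COD = 682.0 mg/L


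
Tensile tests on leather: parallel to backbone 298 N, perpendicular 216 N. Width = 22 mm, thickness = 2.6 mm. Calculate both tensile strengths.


Parallel = 5.21 N/mm^2
Perpendicular = 3.78 N/mm^2

Area = 22 x 2.6 = 57.2 mm^2
TS (parallel) = 298 / 57.2 = 5.21 N/mm^2
TS (perpendicular) = 216 / 57.2 = 3.78 N/mm^2


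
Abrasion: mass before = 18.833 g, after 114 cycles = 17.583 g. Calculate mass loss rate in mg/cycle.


Mass loss = 18.833 - 17.583 = 1.250 g
Rate = 1.250 / 114 x 1000 = 10.965 mg/cycle


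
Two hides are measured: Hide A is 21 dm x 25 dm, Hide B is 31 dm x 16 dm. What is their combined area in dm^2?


Hide A area = 21 x 25 = 525 dm^2
Hide B area = 31 x 16 = 496 dm^2
Total = 525 + 496 = 1021 dm^2


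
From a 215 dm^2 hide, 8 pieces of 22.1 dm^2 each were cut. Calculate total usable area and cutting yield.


Usable area = 176.8 dm^2
Yield = 82.2%


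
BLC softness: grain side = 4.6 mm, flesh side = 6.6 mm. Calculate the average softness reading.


Average = (4.6 + 6.6) / 2
Average = 5.60 mm


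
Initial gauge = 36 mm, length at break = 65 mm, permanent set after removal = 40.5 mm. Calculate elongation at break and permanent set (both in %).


Elongation at break = (65 - 36) / 36 x 100 = 80.6%
Permanent set = (40.5 - 36) / 36 x 100 = 12.5%


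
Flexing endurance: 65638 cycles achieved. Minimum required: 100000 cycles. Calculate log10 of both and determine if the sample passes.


log10(65638) = 4.82
log10(100000) = 5.00
Passes: No


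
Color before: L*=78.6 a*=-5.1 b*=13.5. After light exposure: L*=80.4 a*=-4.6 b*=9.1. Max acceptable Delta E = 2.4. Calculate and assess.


Delta E = 4.78
Passes: No


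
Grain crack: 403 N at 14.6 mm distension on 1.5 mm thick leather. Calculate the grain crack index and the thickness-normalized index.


Crack index = 27.6 N/mm
Normalized index = 18.4 N/mm per mm


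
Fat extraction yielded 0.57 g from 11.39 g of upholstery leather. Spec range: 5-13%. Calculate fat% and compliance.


Fat content = 5.0%
Compliant: Yes


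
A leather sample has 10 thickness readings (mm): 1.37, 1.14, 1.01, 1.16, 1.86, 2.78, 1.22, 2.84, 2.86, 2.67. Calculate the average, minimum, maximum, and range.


Sum = 18.91
Average = 18.91 / 10 = 1.89 mm
Minimum = 1.01 mm
Maximum = 2.86 mm
Range = 2.86 - 1.01 = 1.85 mm


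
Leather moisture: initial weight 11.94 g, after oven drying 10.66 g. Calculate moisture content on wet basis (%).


10.7%


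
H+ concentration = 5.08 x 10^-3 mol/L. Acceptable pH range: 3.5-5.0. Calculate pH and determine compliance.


pH = 2.29
Compliant: No

pH = -log10(5.08 x 10^-3) = 2.29
Range: 3.5 to 5.0
Compliant: No


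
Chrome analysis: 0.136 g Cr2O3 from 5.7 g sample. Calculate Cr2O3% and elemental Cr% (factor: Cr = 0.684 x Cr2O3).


Cr2O3% = 0.136 / 5.7 x 100 = 2.39%
Cr% = 2.39 x 0.684 = 1.63%


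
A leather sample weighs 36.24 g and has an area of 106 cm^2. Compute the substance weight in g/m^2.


Substance weight = mass / area x 10000
SW = 36.24 / 106 x 10000
SW = 3418.9 g/m^2


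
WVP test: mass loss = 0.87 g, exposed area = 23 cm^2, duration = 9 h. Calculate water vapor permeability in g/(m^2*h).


WVP = mass_loss / (area x time) x 10000
WVP = 0.87 / (23 x 9) x 10000
WVP = 0.87 / 207 x 10000 = 42.03 g/(m^2*h)


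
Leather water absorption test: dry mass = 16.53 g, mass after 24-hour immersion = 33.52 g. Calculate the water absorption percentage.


Water absorbed = 33.52 - 16.53 = 16.99 g
WA% = 16.99 / 16.53 x 100 = 102.8%


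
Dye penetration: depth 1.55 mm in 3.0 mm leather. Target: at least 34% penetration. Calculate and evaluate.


Penetration = 1.55 / 3.0 x 100 = 51.7%
Target: 34%
Meets target: Yes


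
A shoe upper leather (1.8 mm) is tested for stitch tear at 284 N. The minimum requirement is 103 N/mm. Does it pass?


STS = 284 / 1.8 = 157.8 N/mm
Minimum required: 103 N/mm
Passes: Yes


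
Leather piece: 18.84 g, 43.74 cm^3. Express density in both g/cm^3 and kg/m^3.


0.431 g/cm^3
431 kg/m^3

Density = 18.84 / 43.74 = 0.431 g/cm^3
Convert: 0.431 x 1000 = 431 kg/m^3


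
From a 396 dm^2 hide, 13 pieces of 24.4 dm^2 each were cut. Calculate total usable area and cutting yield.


Usable area = 317.2 dm^2
Yield = 80.1%

Total usable = 13 x 24.4 = 317.2 dm^2
Yield = 317.2 / 396 x 100 = 80.1%


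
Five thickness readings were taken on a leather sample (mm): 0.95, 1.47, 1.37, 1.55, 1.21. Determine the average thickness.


Sum = 0.95 + 1.47 + 1.37 + 1.55 + 1.21 = 6.55
Average = 6.55 / 5 = 1.31 mm


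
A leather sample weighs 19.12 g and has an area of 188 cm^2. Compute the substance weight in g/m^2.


1017.0 g/m^2

Substance weight = mass / area x 10000
SW = 19.12 / 188 x 10000
SW = 1017.0 g/m^2


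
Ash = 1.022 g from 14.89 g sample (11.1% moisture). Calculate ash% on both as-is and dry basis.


As-is ash = 6.86%
Dry-basis ash = 7.72%


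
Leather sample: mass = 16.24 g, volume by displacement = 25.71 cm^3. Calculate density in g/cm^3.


0.632 g/cm^3

Density = mass / volume
Density = 16.24 / 25.71 = 0.632 g/cm^3


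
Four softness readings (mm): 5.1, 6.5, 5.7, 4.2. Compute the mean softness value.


5.38 mm

Sum = 5.1 + 6.5 + 5.7 + 4.2
Mean = 21.5 / 4 = 5.38 mm


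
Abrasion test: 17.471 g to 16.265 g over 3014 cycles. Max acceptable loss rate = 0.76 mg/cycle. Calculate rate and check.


Loss = 17.471 - 16.265 = 1.206 g
Rate = 1.206 g / 3014 cycles x 1000 = 0.400 mg/cycle
Max = 0.76 mg/cycle
Passes: Yes


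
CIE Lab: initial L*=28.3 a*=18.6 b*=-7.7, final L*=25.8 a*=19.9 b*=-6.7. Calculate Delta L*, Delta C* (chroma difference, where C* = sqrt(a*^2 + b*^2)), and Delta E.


Delta L* = 25.8 - 28.3 = -2.5
C1* = sqrt((18.6)^2 + (-7.7)^2) = 20.131
C2* = sqrt((19.9)^2 + (-6.7)^2) = 20.998
Delta C* = 20.998 - 20.131 = 0.87
Delta E = sqrt((-2.5)^2 + (1.3)^2 + (1.0)^2) = 2.99


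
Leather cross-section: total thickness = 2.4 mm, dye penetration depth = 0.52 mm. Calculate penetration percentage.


Penetration% = 0.52 / 2.4 x 100
Penetration = 21.7%


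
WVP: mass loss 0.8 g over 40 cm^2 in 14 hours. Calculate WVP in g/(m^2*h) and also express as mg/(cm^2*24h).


WVP = 14.29 g/(m^2*h)
Daily rate = 34.29 mg/(cm^2*24h)

WVP = 0.8 / (40 x 14) x 10000 = 14.29 g/(m^2*h)
Mass loss in mg = 0.8 x 1000 = 800 mg
Per cm^2 per 24h in mg: 800 x 24 / (40 x 14) = 19200 / 560 = 34.29 mg/(cm^2*24h)


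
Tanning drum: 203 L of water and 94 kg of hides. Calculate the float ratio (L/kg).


2.2

Float ratio = water / hide weight
Ratio = 203 / 94 = 2.2


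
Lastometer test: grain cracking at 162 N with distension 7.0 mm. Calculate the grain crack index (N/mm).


23.1 N/mm

Grain crack index = force / distension
Index = 162 / 7.0 = 23.1 N/mm


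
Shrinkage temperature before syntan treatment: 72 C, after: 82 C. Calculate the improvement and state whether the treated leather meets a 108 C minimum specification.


Improvement = 10 C
Meets 108 C spec: No

Improvement = 82 - 72 = 10 C
Spec check: 82 C >= 108 C? No


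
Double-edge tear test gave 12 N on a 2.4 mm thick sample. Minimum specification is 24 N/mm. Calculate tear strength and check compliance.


Tear strength = 12 / 2.4 = 5.0 N/mm
Required minimum = 24 N/mm
Compliant: No


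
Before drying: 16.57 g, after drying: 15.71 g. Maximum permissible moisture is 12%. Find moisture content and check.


MC = (16.57 - 15.71) / 16.57 x 100 = 5.2%
Maximum: 12%
Acceptable: Yes


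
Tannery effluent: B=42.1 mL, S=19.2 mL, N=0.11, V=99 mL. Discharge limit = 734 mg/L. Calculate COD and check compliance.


COD = 203.6 mg/L
Compliant: Yes

COD = (42.1 - 19.2) x 0.11 x 8000 / 99 = 203.6 mg/L
Limit: 734 mg/L
Compliant: Yes
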